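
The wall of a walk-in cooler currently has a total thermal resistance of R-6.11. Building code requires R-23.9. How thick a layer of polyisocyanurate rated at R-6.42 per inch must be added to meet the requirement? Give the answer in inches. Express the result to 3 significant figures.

ΔR = 23.9 − 6.11 = 17.79 ft²·°F·h/BTU
L = ΔR / (R/in) = 17.79/6.42 = 2.771 in

2.77 in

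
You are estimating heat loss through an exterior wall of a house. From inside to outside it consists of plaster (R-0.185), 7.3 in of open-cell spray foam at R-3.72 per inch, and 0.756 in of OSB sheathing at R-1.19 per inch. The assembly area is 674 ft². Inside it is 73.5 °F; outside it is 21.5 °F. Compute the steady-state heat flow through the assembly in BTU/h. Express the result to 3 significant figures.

7.3 × 3.72 = 27.16
0.756 × 1.19 = 0.8996
R_total = 0.185 + 27.16 + 0.8996 = 28.24 ft²·°F·h/BTU
Q = A·ΔT/R = 674 × (73.5 − 21.5) / 28.24 = 1241 BTU/h

1240 BTU/h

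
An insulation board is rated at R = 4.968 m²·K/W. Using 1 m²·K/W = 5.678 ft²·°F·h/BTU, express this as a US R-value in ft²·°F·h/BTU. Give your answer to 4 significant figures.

R_US = 4.968 × 5.678 = 28.208

28.21 ft²·°F·h/BTU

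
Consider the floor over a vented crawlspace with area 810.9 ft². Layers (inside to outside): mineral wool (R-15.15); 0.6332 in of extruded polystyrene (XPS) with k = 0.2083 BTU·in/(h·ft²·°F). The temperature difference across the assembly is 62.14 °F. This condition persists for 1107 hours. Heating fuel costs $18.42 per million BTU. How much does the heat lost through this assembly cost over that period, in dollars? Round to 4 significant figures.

0.6332/0.2083 = 3.0398
R_total = 15.15 + 3.0398 = 18.19 ft²·°F·h/BTU
Q = 810.9 × 62.14 / 18.19 = 2770.2 BTU/h
E = 2770.2 × 1107 = 3066600 BTU
Cost = 3066600/10⁶ × 18.42 = $56.487

56.49 dollars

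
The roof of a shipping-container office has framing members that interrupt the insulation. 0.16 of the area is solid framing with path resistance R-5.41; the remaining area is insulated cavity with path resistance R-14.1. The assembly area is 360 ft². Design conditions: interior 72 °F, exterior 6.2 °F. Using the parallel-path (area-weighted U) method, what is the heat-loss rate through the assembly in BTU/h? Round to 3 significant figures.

U_eff = 0.84/14.1 + 0.16/5.41 = 0.05957 + 0.02957 = 0.08915
R_eff = 1/U_eff = 11.22 ft²·°F·h/BTU
Q = 360 × (72 − 6.2) / 11.22 = 2112 BTU/h

2110 BTU/h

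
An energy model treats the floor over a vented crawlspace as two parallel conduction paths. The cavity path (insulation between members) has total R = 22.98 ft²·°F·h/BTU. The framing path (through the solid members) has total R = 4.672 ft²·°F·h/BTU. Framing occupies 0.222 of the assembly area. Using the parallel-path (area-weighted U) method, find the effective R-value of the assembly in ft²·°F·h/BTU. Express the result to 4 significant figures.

U_eff = 0.778/22.98 + 0.222/4.672 = 0.033856 + 0.047517 = 0.081373
R_eff = 1/U_eff = 12.289 ft²·°F·h/BTU

12.29 ft²·°F·h/BTU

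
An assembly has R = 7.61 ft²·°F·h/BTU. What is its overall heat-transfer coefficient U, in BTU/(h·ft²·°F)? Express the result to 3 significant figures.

U = 1/R = 1/7.61 = 0.1314

0.131 BTU/(h·ft²·°F)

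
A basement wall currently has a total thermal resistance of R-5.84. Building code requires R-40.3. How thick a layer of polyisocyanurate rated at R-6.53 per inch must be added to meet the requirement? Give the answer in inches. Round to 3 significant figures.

ΔR = 40.3 − 5.84 = 34.46 ft²·°F·h/BTU
L = ΔR / (R/in) = 34.46/6.53 = 5.277 in

5.28 in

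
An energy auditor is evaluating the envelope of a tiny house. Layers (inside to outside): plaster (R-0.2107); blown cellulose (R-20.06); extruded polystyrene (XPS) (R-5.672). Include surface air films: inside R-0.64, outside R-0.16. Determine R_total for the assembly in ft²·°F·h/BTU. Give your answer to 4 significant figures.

26.74 ft²·°F·h/BTU

R_total = 0.64 + 0.2107 + 20.06 + 5.672 + 0.16 = 26.743 ft²·°F·h/BTU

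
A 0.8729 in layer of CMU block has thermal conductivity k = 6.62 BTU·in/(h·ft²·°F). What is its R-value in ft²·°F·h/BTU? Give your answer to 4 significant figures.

0.1319 ft²·°F·h/BTU

R = L/k = 0.8729/6.62 = 0.13186 ft²·°F·h/BTU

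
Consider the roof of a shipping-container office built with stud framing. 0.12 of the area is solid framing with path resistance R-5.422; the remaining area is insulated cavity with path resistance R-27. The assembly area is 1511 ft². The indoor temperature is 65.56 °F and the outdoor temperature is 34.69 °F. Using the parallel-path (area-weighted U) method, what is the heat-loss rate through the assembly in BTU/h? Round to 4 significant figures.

2553 BTU/h

U_eff = 0.88/27 + 0.12/5.422 = 0.032593 + 0.022132 = 0.054725
R_eff = 1/U_eff = 18.273 ft²·°F·h/BTU
Q = 1511 × (65.56 − 34.69) / 18.273 = 2552.6 BTU/h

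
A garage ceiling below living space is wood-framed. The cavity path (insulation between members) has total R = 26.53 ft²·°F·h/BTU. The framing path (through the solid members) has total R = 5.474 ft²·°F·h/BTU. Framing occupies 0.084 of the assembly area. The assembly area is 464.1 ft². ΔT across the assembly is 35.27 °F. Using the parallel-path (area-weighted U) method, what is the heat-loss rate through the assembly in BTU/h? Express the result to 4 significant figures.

816.3 BTU/h

U_eff = 0.916/26.53 + 0.084/5.474 = 0.034527 + 0.015345 = 0.049872
R_eff = 1/U_eff = 20.051 ft²·°F·h/BTU
Q = 464.1 × 35.27 / 20.051 = 816.35 BTU/h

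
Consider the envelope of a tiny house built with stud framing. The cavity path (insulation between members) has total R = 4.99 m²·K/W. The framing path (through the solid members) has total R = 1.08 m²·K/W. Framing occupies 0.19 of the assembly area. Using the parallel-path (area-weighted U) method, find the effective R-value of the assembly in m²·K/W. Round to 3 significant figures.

2.96 m²·K/W

U_eff = 0.81/4.99 + 0.19/1.08 = 0.1623 + 0.1759 = 0.3383
R_eff = 1/U_eff = 2.956 m²·K/W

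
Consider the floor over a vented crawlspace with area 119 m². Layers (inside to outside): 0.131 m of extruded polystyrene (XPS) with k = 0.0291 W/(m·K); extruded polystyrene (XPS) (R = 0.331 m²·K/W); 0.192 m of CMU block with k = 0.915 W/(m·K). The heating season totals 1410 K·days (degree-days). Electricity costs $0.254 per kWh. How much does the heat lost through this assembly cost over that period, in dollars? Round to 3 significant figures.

203 dollars

0.131/0.0291 = 4.502
0.192/0.915 = 0.2098
R_total = 4.502 + 0.331 + 0.2098 = 5.043 m²·K/W
E = A × HDD × 24 / R / 1000 = 119 × 1410 × 24 / 5.043 / 1000 = 798.6 kWh
Cost = 798.6 × 0.254 = $202.8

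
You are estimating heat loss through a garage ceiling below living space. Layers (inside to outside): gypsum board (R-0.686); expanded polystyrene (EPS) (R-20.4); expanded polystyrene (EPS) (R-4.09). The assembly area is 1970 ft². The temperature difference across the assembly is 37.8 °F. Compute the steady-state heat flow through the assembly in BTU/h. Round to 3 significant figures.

2960 BTU/h

R_total = 0.686 + 20.4 + 4.09 = 25.18 ft²·°F·h/BTU
Q = A·ΔT/R = 1970 × 37.8 / 25.18 = 2958 BTU/h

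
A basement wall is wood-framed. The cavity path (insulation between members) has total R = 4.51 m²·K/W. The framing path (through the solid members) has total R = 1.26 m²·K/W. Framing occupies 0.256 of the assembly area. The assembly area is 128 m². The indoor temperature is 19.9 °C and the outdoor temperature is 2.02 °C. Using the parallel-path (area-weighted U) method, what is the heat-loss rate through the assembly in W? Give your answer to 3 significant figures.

843 W

U_eff = 0.744/4.51 + 0.256/1.26 = 0.165 + 0.2032 = 0.3681
R_eff = 1/U_eff = 2.716 m²·K/W
Q = 128 × (19.9 − 2.02) / 2.716 = 842.5 W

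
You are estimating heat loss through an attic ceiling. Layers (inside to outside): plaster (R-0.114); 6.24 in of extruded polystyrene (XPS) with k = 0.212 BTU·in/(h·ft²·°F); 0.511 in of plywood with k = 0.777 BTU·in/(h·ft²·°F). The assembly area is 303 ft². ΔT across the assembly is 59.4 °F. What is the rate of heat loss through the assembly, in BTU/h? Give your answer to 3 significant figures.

596 BTU/h

6.24/0.212 = 29.43
0.511/0.777 = 0.6577
R_total = 0.114 + 29.43 + 0.6577 = 30.21 ft²·°F·h/BTU
Q = A·ΔT/R = 303 × 59.4 / 30.21 = 595.9 BTU/h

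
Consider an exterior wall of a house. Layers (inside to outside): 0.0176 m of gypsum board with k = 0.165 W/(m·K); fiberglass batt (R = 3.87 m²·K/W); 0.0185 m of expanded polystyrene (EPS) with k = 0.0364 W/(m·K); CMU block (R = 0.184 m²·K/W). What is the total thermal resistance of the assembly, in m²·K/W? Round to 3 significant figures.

4.67 m²·K/W

0.0176/0.165 = 0.1067
0.0185/0.0364 = 0.5082
R_total = 0.1067 + 3.87 + 0.5082 + 0.184 = 4.669 m²·K/W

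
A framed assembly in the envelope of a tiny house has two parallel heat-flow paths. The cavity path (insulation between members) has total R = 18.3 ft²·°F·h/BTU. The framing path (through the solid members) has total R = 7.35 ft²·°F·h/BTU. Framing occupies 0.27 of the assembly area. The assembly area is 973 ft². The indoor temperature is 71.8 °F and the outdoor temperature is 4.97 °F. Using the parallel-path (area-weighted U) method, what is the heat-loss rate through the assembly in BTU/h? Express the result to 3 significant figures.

U_eff = 0.73/18.3 + 0.27/7.35 = 0.03989 + 0.03673 = 0.07663
R_eff = 1/U_eff = 13.05 ft²·°F·h/BTU
Q = 973 × (71.8 − 4.97) / 13.05 = 4983 BTU/h

4980 BTU/h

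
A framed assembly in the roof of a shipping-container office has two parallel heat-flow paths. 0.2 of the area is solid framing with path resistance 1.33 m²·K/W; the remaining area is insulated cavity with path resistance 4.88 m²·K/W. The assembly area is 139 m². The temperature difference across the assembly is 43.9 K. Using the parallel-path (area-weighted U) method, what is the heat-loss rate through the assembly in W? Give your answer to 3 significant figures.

U_eff = 0.8/4.88 + 0.2/1.33 = 0.1639 + 0.1504 = 0.3143
R_eff = 1/U_eff = 3.182 m²·K/W
Q = 139 × 43.9 / 3.182 = 1918 W

1920 W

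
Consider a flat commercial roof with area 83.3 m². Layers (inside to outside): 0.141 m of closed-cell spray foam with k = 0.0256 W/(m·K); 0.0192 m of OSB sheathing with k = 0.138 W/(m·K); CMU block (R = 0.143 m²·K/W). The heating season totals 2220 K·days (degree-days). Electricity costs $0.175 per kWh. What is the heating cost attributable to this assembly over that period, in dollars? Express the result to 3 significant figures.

134 dollars

0.141/0.0256 = 5.508
0.0192/0.138 = 0.1391
R_total = 5.508 + 0.1391 + 0.143 = 5.79 m²·K/W
E = A × HDD × 24 / R / 1000 = 83.3 × 2220 × 24 / 5.79 / 1000 = 766.5 kWh
Cost = 766.5 × 0.175 = $134.1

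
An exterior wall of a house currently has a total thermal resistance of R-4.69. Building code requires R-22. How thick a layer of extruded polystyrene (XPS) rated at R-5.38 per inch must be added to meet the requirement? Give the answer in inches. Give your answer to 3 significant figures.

3.22 in

ΔR = 22 − 4.69 = 17.31 ft²·°F·h/BTU
L = ΔR / (R/in) = 17.31/5.38 = 3.217 in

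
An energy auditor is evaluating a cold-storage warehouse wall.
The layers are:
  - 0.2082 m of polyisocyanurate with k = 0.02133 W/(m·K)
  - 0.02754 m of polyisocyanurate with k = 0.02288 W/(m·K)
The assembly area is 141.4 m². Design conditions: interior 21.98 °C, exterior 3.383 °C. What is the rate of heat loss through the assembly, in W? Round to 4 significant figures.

239.8 W

0.2082/0.02133 = 9.7609
0.02754/0.02288 = 1.2037
R_total = 9.7609 + 1.2037 = 10.965 m²·K/W
Q = A·ΔT/R = 141.4 × (21.98 − 3.383) / 10.965 = 239.83 W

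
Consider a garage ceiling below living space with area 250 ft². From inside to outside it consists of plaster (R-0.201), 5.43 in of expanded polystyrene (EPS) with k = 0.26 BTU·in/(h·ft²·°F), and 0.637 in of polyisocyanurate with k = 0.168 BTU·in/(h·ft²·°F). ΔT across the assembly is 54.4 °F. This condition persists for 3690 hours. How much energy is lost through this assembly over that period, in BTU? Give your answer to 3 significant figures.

5.43/0.26 = 20.88
0.637/0.168 = 3.792
R_total = 0.201 + 20.88 + 3.792 = 24.88 ft²·°F·h/BTU
Q = 250 × 54.4 / 24.88 = 546.7 BTU/h
E = 546.7 × 3690 = 2017000 BTU

2020000 BTU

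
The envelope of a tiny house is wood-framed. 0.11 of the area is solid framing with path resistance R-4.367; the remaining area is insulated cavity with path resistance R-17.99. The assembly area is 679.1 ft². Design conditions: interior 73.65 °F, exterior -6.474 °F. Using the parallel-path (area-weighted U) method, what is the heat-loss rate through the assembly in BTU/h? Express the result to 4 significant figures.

4062 BTU/h

U_eff = 0.89/17.99 + 0.11/4.367 = 0.049472 + 0.025189 = 0.074661
R_eff = 1/U_eff = 13.394 ft²·°F·h/BTU
Q = 679.1 × (73.65 − (-6.474)) / 13.394 = 4062.5 BTU/h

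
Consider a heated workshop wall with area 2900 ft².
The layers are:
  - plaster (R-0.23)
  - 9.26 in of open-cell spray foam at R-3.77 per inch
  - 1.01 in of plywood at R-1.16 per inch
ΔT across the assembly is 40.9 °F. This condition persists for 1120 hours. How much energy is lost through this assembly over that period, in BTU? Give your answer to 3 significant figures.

3660000 BTU

9.26 × 3.77 = 34.91
1.01 × 1.16 = 1.172
R_total = 0.23 + 34.91 + 1.172 = 36.31 ft²·°F·h/BTU
Q = 2900 × 40.9 / 36.31 = 3266 BTU/h
E = 3266 × 1120 = 3658000 BTU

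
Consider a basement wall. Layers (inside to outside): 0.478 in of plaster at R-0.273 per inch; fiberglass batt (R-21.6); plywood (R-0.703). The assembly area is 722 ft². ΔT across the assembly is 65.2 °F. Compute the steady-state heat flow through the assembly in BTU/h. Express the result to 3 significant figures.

2100 BTU/h

0.478 × 0.273 = 0.1305
R_total = 0.1305 + 21.6 + 0.703 = 22.43 ft²·°F·h/BTU
Q = A·ΔT/R = 722 × 65.2 / 22.43 = 2098 BTU/h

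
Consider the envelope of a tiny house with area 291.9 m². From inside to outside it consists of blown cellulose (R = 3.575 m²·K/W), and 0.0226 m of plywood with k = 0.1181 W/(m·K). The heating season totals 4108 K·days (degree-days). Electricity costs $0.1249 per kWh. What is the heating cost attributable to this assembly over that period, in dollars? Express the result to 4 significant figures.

0.0226/0.1181 = 0.19136
R_total = 3.575 + 0.19136 = 3.7664 m²·K/W
E = A × HDD × 24 / R / 1000 = 291.9 × 4108 × 24 / 3.7664 / 1000 = 7641.1 kWh
Cost = 7641.1 × 0.1249 = $954.37

954.4 dollars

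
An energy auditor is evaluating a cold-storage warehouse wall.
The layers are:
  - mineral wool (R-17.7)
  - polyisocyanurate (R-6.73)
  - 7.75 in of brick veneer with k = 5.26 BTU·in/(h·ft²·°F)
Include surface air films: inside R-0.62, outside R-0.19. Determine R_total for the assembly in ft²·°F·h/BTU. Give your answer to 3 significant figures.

7.75/5.26 = 1.473
R_total = 0.62 + 17.7 + 6.73 + 1.473 + 0.19 = 26.71 ft²·°F·h/BTU

26.7 ft²·°F·h/BTU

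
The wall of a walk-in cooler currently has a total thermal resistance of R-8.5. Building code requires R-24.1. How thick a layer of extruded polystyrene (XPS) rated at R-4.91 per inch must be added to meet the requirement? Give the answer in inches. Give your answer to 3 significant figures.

ΔR = 24.1 − 8.5 = 15.6 ft²·°F·h/BTU
L = ΔR / (R/in) = 15.6/4.91 = 3.177 in

3.18 in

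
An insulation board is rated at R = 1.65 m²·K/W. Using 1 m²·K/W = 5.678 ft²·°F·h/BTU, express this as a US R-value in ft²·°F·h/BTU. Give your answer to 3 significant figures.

R_US = 1.65 × 5.678 = 9.369

9.37 ft²·°F·h/BTU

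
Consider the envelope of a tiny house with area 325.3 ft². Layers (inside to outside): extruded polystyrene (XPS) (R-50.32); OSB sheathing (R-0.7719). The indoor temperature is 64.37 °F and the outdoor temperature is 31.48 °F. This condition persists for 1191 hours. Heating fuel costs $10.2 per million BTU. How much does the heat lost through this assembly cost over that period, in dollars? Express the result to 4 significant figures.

R_total = 50.32 + 0.7719 = 51.092 ft²·°F·h/BTU
Q = 325.3 × (64.37 − 31.48) / 51.092 = 209.41 BTU/h
E = 209.41 × 1191 = 249410 BTU
Cost = 249410/10⁶ × 10.2 = $2.5439

2.544 dollars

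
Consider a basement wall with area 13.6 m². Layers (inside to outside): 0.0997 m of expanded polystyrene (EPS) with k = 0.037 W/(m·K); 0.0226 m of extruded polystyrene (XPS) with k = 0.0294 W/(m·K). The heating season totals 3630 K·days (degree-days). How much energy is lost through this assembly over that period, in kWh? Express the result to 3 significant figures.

342 kWh

0.0997/0.037 = 2.695
0.0226/0.0294 = 0.7687
R_total = 2.695 + 0.7687 = 3.463 m²·K/W
E = A × HDD × 24 / R / 1000 = 13.6 × 3630 × 24 / 3.463 / 1000 = 342.1 kWh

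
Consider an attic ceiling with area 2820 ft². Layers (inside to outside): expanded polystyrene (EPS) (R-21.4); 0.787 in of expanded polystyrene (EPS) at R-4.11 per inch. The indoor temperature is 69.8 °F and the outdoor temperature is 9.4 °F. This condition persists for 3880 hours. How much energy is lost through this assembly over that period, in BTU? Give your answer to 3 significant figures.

26800000 BTU

0.787 × 4.11 = 3.235
R_total = 21.4 + 3.235 = 24.63 ft²·°F·h/BTU
Q = 2820 × (69.8 − 9.4) / 24.63 = 6914 BTU/h
E = 6914 × 3880 = 26830000 BTU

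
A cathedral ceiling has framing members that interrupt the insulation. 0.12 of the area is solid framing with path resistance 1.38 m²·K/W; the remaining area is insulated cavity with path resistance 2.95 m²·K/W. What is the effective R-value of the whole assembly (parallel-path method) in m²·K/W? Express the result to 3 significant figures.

U_eff = 0.88/2.95 + 0.12/1.38 = 0.2983 + 0.08696 = 0.3853
R_eff = 1/U_eff = 2.596 m²·K/W

2.60 m²·K/W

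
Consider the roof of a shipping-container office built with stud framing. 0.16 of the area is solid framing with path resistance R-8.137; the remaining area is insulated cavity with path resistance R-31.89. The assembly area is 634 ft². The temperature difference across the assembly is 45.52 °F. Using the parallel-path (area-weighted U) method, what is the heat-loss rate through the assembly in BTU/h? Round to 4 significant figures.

U_eff = 0.84/31.89 + 0.16/8.137 = 0.026341 + 0.019663 = 0.046004
R_eff = 1/U_eff = 21.737 ft²·°F·h/BTU
Q = 634 × 45.52 / 21.737 = 1327.7 BTU/h

1328 BTU/h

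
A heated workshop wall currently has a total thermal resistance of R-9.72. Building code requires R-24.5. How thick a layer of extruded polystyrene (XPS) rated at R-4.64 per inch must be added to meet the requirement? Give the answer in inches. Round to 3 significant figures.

ΔR = 24.5 − 9.72 = 14.78 ft²·°F·h/BTU
L = ΔR / (R/in) = 14.78/4.64 = 3.185 in

3.19 in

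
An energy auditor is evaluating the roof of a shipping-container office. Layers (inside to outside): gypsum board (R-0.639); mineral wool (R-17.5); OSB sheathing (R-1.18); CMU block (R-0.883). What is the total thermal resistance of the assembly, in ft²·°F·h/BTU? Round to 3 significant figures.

R_total = 0.639 + 17.5 + 1.18 + 0.883 = 20.2 ft²·°F·h/BTU

20.2 ft²·°F·h/BTU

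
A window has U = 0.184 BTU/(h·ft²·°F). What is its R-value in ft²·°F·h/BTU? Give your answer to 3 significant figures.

5.43 ft²·°F·h/BTU

R = 1/U = 1/0.184 = 5.435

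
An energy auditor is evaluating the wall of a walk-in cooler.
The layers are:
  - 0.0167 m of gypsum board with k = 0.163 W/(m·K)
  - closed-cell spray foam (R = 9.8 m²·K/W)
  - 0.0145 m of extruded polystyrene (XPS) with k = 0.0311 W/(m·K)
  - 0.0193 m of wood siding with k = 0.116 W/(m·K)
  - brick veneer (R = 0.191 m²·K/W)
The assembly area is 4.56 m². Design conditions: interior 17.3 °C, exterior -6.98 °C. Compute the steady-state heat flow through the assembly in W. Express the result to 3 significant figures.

0.0167/0.163 = 0.1025
0.0145/0.0311 = 0.4662
0.0193/0.116 = 0.1664
R_total = 0.1025 + 9.8 + 0.4662 + 0.1664 + 0.191 = 10.73 m²·K/W
Q = A·ΔT/R = 4.56 × (17.3 − (-6.98)) / 10.73 = 10.32 W

10.3 W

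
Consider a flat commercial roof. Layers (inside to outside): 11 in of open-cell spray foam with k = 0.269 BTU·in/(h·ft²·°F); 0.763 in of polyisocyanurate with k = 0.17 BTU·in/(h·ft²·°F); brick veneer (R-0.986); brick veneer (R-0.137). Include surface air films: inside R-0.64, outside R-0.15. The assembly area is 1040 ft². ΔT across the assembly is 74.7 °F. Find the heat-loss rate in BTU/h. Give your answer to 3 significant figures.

11/0.269 = 40.89
0.763/0.17 = 4.488
R_total = 0.64 + 40.89 + 4.488 + 0.986 + 0.137 + 0.15 = 47.29 ft²·°F·h/BTU
Q = A·ΔT/R = 1040 × 74.7 / 47.29 = 1643 BTU/h

1640 BTU/h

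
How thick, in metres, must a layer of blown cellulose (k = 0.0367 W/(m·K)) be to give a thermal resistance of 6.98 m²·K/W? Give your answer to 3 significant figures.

L = R·k = 6.98 × 0.0367 = 0.2562 m

0.256 m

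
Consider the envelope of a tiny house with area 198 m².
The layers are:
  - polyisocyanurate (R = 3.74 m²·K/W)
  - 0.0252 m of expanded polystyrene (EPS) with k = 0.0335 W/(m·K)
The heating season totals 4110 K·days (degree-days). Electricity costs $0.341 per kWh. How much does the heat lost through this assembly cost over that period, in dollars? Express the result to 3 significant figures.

1480 dollars

0.0252/0.0335 = 0.7522
R_total = 3.74 + 0.7522 = 4.492 m²·K/W
E = A × HDD × 24 / R / 1000 = 198 × 4110 × 24 / 4.492 / 1000 = 4348 kWh
Cost = 4348 × 0.341 = $1483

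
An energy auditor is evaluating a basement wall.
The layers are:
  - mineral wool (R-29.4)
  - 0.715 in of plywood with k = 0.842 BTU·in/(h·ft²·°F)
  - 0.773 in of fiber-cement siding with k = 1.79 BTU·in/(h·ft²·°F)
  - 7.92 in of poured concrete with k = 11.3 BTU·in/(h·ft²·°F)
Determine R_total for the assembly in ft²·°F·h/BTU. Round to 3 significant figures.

0.715/0.842 = 0.8492
0.773/1.79 = 0.4318
7.92/11.3 = 0.7009
R_total = 29.4 + 0.8492 + 0.4318 + 0.7009 = 31.38 ft²·°F·h/BTU

31.4 ft²·°F·h/BTU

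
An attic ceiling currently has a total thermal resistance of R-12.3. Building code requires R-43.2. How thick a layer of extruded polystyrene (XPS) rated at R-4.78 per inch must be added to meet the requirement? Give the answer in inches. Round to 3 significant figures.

6.46 in

ΔR = 43.2 − 12.3 = 30.9 ft²·°F·h/BTU
L = ΔR / (R/in) = 30.9/4.78 = 6.464 in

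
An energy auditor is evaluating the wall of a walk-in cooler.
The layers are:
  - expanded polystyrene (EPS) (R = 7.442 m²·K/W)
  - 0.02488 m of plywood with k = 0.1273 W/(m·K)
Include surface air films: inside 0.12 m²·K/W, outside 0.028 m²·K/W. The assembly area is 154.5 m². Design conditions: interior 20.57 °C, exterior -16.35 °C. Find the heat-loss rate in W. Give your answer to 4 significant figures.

0.02488/0.1273 = 0.19544
R_total = 0.12 + 7.442 + 0.19544 + 0.028 = 7.7854 m²·K/W
Q = A·ΔT/R = 154.5 × (20.57 − (-16.35)) / 7.7854 = 732.67 W

732.7 W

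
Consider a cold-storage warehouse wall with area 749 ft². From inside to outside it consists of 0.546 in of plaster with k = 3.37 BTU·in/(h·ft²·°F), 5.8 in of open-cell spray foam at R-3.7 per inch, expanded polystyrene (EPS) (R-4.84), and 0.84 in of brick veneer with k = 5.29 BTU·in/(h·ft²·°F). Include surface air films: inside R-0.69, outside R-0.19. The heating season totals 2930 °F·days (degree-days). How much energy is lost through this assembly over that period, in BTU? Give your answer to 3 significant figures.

0.546/3.37 = 0.162
5.8 × 3.7 = 21.46
0.84/5.29 = 0.1588
R_total = 0.69 + 0.162 + 21.46 + 4.84 + 0.1588 + 0.19 = 27.5 ft²·°F·h/BTU
E = A × HDD × 24 / R = 749 × 2930 × 24 / 27.5 = 1915000 BTU

1920000 BTU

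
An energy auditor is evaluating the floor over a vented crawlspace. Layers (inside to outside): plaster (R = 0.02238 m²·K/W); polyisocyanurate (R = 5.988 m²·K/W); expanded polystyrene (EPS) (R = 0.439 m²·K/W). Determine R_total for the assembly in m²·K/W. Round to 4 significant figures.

6.449 m²·K/W

R_total = 0.02238 + 5.988 + 0.439 = 6.4494 m²·K/W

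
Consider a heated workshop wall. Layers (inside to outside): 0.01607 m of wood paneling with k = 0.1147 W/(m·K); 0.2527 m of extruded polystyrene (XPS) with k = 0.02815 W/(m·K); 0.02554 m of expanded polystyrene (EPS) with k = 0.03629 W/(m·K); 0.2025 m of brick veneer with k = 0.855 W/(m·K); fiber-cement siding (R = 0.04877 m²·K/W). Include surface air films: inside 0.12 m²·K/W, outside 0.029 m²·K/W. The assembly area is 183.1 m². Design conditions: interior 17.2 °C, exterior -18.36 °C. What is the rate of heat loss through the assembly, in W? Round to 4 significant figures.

634.9 W

0.01607/0.1147 = 0.1401
0.2527/0.02815 = 8.9769
0.02554/0.03629 = 0.70378
0.2025/0.855 = 0.23684
R_total = 0.12 + 0.1401 + 8.9769 + 0.70378 + 0.23684 + 0.04877 + 0.029 = 10.255 m²·K/W
Q = A·ΔT/R = 183.1 × (17.2 − (-18.36)) / 10.255 = 634.89 W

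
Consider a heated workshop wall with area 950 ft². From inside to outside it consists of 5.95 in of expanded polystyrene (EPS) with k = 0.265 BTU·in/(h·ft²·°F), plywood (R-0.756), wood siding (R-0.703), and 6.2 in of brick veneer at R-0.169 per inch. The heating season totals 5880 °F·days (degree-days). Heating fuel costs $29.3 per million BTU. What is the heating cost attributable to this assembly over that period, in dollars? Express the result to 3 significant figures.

5.95/0.265 = 22.45
6.2 × 0.169 = 1.048
R_total = 22.45 + 0.756 + 0.703 + 1.048 = 24.96 ft²·°F·h/BTU
E = A × HDD × 24 / R = 950 × 5880 × 24 / 24.96 = 5371000 BTU
Cost = 5371000/10⁶ × 29.3 = $157.4

157 dollars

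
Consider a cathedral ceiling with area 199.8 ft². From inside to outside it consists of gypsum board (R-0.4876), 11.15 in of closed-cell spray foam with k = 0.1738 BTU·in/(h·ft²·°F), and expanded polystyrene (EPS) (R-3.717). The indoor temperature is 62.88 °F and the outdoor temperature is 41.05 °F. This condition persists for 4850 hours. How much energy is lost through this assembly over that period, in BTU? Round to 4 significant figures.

11.15/0.1738 = 64.154
R_total = 0.4876 + 64.154 + 3.717 = 68.359 ft²·°F·h/BTU
Q = 199.8 × (62.88 − 41.05) / 68.359 = 63.805 BTU/h
E = 63.805 × 4850 = 309450 BTU

309500 BTU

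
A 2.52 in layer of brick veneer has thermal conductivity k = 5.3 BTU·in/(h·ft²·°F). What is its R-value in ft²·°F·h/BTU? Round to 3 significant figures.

R = L/k = 2.52/5.3 = 0.4755 ft²·°F·h/BTU

0.475 ft²·°F·h/BTU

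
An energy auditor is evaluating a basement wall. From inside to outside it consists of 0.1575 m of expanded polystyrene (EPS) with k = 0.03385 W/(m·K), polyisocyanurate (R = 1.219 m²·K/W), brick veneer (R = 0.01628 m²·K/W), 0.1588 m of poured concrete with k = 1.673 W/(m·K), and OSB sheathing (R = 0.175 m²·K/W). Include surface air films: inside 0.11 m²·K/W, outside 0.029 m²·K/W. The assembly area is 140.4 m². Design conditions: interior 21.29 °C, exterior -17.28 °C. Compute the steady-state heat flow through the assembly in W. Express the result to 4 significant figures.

860.0 W

0.1575/0.03385 = 4.6529
0.1588/1.673 = 0.094919
R_total = 0.11 + 4.6529 + 1.219 + 0.01628 + 0.094919 + 0.175 + 0.029 = 6.2971 m²·K/W
Q = A·ΔT/R = 140.4 × (21.29 − (-17.28)) / 6.2971 = 859.96 W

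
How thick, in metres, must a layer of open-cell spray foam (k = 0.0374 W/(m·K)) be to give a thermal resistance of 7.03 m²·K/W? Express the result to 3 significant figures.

L = R·k = 7.03 × 0.0374 = 0.2629 m

0.263 m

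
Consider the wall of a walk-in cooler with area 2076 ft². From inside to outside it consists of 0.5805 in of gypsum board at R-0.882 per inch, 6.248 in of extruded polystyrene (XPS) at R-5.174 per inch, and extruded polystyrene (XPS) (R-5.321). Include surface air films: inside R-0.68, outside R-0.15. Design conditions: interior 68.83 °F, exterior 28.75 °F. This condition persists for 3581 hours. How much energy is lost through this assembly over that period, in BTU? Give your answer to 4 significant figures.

7642000 BTU

0.5805 × 0.882 = 0.512
6.248 × 5.174 = 32.327
R_total = 0.68 + 0.512 + 32.327 + 5.321 + 0.15 = 38.99 ft²·°F·h/BTU
Q = 2076 × (68.83 − 28.75) / 38.99 = 2134 BTU/h
E = 2134 × 3581 = 7642000 BTU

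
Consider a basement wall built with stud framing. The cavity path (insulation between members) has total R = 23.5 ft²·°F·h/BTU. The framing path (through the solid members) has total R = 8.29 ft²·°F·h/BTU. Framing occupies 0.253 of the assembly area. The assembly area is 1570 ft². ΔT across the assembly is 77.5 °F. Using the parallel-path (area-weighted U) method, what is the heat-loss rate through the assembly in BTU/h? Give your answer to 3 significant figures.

U_eff = 0.747/23.5 + 0.253/8.29 = 0.03179 + 0.03052 = 0.06231
R_eff = 1/U_eff = 16.05 ft²·°F·h/BTU
Q = 1570 × 77.5 / 16.05 = 7581 BTU/h

7580 BTU/h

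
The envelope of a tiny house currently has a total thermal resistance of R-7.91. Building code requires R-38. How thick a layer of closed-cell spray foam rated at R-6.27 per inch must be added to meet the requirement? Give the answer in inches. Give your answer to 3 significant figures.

ΔR = 38 − 7.91 = 30.09 ft²·°F·h/BTU
L = ΔR / (R/in) = 30.09/6.27 = 4.799 in

4.80 in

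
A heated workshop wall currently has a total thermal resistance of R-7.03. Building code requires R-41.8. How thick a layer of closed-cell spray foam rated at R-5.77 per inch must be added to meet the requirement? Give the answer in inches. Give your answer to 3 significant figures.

ΔR = 41.8 − 7.03 = 34.77 ft²·°F·h/BTU
L = ΔR / (R/in) = 34.77/5.77 = 6.026 in

6.03 in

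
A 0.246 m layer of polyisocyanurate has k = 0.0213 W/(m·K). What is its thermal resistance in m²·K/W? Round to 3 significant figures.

11.5 m²·K/W

R = L/k = 0.246/0.0213 = 11.55 m²·K/W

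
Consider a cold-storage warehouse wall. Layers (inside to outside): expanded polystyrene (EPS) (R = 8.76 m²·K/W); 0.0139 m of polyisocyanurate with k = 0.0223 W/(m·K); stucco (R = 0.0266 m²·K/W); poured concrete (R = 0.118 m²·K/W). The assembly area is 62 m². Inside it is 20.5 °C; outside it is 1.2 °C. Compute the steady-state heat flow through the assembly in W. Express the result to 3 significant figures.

0.0139/0.0223 = 0.6233
R_total = 8.76 + 0.6233 + 0.0266 + 0.118 = 9.528 m²·K/W
Q = A·ΔT/R = 62 × (20.5 − 1.2) / 9.528 = 125.6 W

126 W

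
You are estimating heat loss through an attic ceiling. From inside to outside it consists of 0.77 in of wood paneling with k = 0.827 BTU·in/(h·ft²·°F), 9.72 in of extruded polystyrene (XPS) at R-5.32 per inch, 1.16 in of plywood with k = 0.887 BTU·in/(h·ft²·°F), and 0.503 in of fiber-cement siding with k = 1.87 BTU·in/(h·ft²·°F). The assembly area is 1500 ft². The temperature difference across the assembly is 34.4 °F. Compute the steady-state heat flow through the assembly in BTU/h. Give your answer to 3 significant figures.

0.77/0.827 = 0.9311
9.72 × 5.32 = 51.71
1.16/0.887 = 1.308
0.503/1.87 = 0.269
R_total = 0.9311 + 51.71 + 1.308 + 0.269 = 54.22 ft²·°F·h/BTU
Q = A·ΔT/R = 1500 × 34.4 / 54.22 = 951.7 BTU/h

952 BTU/h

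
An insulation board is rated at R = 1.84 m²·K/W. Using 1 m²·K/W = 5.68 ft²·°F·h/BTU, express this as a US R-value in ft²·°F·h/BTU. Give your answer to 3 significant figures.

10.5 ft²·°F·h/BTU

R_US = 1.84 × 5.68 = 10.45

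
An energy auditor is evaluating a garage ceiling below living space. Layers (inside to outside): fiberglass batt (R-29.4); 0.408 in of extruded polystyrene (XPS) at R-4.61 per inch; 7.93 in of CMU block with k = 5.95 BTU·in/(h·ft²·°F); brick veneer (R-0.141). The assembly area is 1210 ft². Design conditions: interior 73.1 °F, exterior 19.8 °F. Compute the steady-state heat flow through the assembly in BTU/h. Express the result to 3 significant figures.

1970 BTU/h

0.408 × 4.61 = 1.881
7.93/5.95 = 1.333
R_total = 29.4 + 1.881 + 1.333 + 0.141 = 32.75 ft²·°F·h/BTU
Q = A·ΔT/R = 1210 × (73.1 − 19.8) / 32.75 = 1969 BTU/h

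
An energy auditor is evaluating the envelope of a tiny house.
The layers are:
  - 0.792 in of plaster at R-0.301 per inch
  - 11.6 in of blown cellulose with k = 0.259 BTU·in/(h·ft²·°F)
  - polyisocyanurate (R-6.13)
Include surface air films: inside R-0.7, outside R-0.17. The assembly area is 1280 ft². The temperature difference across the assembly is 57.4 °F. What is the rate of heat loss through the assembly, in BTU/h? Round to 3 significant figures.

1410 BTU/h

0.792 × 0.301 = 0.2384
11.6/0.259 = 44.79
R_total = 0.7 + 0.2384 + 44.79 + 6.13 + 0.17 = 52.03 ft²·°F·h/BTU
Q = A·ΔT/R = 1280 × 57.4 / 52.03 = 1412 BTU/h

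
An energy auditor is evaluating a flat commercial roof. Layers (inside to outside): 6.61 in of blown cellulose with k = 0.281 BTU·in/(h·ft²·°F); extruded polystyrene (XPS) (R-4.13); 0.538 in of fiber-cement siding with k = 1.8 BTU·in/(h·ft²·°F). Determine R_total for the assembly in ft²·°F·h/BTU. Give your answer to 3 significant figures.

28.0 ft²·°F·h/BTU

6.61/0.281 = 23.52
0.538/1.8 = 0.2989
R_total = 23.52 + 4.13 + 0.2989 = 27.95 ft²·°F·h/BTU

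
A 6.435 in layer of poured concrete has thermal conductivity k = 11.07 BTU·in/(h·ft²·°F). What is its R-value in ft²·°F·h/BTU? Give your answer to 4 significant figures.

0.5813 ft²·°F·h/BTU

R = L/k = 6.435/11.07 = 0.5813 ft²·°F·h/BTU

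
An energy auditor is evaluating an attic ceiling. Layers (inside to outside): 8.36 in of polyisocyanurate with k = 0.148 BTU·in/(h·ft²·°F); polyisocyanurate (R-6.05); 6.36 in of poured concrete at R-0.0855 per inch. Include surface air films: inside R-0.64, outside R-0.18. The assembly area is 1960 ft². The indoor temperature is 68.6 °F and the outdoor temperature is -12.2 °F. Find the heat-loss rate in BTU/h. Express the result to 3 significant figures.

8.36/0.148 = 56.49
6.36 × 0.0855 = 0.5438
R_total = 0.64 + 56.49 + 6.05 + 0.5438 + 0.18 = 63.9 ft²·°F·h/BTU
Q = A·ΔT/R = 1960 × (68.6 − (-12.2)) / 63.9 = 2478 BTU/h

2480 BTU/h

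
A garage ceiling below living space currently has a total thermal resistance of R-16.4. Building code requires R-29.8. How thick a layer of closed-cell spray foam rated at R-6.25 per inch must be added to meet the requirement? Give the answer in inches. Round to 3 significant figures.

ΔR = 29.8 − 16.4 = 13.4 ft²·°F·h/BTU
L = ΔR / (R/in) = 13.4/6.25 = 2.144 in

2.14 in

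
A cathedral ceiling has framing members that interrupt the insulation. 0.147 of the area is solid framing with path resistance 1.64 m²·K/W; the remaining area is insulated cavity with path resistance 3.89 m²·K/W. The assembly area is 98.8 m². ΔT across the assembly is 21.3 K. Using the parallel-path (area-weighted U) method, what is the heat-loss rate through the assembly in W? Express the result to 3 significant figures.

U_eff = 0.853/3.89 + 0.147/1.64 = 0.2193 + 0.08963 = 0.3089
R_eff = 1/U_eff = 3.237 m²·K/W
Q = 98.8 × 21.3 / 3.237 = 650.1 W

650 W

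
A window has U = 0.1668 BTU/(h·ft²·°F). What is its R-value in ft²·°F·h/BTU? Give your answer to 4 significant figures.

5.995 ft²·°F·h/BTU

R = 1/U = 1/0.1668 = 5.9952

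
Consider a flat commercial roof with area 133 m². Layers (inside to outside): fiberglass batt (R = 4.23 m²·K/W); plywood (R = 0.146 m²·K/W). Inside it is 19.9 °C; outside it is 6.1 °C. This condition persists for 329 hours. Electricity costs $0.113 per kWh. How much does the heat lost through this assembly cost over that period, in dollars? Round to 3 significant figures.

R_total = 4.23 + 0.146 = 4.376 m²·K/W
Q = 133 × (19.9 − 6.1) / 4.376 = 419.4 W
E = 419.4 W × 329 h / 1000 = 138 kWh
Cost = 138 × 0.113 = $15.59

15.6 dollars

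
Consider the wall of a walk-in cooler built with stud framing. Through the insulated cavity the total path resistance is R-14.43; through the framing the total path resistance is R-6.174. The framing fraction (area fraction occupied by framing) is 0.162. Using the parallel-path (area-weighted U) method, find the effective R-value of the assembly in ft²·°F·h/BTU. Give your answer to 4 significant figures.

11.86 ft²·°F·h/BTU

U_eff = 0.838/14.43 + 0.162/6.174 = 0.058073 + 0.026239 = 0.084313
R_eff = 1/U_eff = 11.861 ft²·°F·h/BTU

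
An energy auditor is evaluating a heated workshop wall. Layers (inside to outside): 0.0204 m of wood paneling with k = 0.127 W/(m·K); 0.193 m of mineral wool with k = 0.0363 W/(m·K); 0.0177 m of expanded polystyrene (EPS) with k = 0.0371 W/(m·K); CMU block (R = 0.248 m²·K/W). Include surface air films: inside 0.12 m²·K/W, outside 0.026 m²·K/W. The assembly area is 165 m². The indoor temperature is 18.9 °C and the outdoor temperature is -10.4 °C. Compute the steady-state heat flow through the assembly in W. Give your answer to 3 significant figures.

0.0204/0.127 = 0.1606
0.193/0.0363 = 5.317
0.0177/0.0371 = 0.4771
R_total = 0.12 + 0.1606 + 5.317 + 0.4771 + 0.248 + 0.026 = 6.349 m²·K/W
Q = A·ΔT/R = 165 × (18.9 − (-10.4)) / 6.349 = 761.5 W

762 W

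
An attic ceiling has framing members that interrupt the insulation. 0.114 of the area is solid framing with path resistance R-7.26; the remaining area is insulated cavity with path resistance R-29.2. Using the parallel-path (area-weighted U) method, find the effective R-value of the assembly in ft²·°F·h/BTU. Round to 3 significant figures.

21.7 ft²·°F·h/BTU

U_eff = 0.886/29.2 + 0.114/7.26 = 0.03034 + 0.0157 = 0.04604
R_eff = 1/U_eff = 21.72 ft²·°F·h/BTU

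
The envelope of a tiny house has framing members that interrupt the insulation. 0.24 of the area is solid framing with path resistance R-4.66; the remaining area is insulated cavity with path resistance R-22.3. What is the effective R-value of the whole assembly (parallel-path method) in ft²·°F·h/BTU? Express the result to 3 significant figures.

U_eff = 0.76/22.3 + 0.24/4.66 = 0.03408 + 0.0515 = 0.08558
R_eff = 1/U_eff = 11.68 ft²·°F·h/BTU

11.7 ft²·°F·h/BTU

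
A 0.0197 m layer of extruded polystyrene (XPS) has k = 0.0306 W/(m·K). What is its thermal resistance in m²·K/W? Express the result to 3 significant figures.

0.644 m²·K/W

R = L/k = 0.0197/0.0306 = 0.6438 m²·K/W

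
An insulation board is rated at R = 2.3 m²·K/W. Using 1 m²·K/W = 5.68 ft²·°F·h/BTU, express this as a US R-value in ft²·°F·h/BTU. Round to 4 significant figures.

R_US = 2.3 × 5.68 = 13.064

13.06 ft²·°F·h/BTU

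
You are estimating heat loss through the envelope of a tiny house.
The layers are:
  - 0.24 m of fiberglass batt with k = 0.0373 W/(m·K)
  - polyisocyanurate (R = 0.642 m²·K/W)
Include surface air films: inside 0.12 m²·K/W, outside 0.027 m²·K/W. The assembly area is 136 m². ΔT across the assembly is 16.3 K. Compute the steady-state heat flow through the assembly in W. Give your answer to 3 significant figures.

0.24/0.0373 = 6.434
R_total = 0.12 + 6.434 + 0.642 + 0.027 = 7.223 m²·K/W
Q = A·ΔT/R = 136 × 16.3 / 7.223 = 306.9 W

307 W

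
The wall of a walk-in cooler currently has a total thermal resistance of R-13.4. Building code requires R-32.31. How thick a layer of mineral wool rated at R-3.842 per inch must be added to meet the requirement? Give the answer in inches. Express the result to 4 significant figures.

4.922 in

ΔR = 32.31 − 13.4 = 18.91 ft²·°F·h/BTU
L = ΔR / (R/in) = 18.91/3.842 = 4.9219 in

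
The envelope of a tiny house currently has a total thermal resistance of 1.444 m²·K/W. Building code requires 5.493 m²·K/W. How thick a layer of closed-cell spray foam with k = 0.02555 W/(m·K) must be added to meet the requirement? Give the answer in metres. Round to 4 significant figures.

ΔR = 5.493 − 1.444 = 4.049 m²·K/W
L = ΔR × k = 4.049 × 0.02555 = 0.10345 m

0.1035 m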